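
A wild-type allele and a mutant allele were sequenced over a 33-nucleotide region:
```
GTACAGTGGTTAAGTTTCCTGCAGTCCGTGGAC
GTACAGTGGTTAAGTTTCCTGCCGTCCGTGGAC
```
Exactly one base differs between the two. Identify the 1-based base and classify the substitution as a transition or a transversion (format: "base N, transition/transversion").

base 23, transversion

Base 23 changes A→C. A is a purine and C is a pyrimidine, so this is a transversion.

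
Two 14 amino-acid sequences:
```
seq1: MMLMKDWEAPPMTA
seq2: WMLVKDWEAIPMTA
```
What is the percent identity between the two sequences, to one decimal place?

3 positions differ (1, 4, 10), so 11 of 14 match: 11/14 = 78.57%.

78.6%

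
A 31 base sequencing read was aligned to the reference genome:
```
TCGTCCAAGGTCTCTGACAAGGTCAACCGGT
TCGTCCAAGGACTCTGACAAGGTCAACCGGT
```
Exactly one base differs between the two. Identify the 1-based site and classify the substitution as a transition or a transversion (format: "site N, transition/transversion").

site 11, transversion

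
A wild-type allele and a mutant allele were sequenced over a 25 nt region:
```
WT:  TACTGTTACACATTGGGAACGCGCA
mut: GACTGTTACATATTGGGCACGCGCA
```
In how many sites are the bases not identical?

Mismatches (1-based): site 1: T→G; site 11: C→T; site 18: A→C.

3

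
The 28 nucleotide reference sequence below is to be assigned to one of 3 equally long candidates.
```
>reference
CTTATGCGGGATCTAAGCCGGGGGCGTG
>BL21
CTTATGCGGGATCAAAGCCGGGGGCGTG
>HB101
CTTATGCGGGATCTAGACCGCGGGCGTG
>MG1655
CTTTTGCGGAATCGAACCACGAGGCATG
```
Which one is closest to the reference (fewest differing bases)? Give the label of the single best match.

BL21

BL21 differs at 1 base; HB101 differs at 3 bases; MG1655 differs at 8 bases. The closest is BL21.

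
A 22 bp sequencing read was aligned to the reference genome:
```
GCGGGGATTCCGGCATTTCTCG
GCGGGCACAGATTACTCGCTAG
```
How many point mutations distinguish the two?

The sequences differ at bases 6, 8, 9, 10, 11, 12, 13, 14, 15, 17, 18, 21 (1-based) — 12 in total.

12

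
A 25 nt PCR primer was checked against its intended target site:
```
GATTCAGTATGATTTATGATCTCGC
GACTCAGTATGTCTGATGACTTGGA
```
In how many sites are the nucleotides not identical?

8

Comparing position by position, 8 sites differ: 3 (T/C), 12 (A/T), 13 (T/C), 15 (T/G), 20 (T/C), 21 (C/T), 23 (C/G), 25 (C/A).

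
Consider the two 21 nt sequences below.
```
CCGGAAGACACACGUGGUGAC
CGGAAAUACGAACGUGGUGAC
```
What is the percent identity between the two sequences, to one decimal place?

76.2%

5 positions differ (2, 4, 7, 10, 11), so 16 of 21 match: 16/21 = 76.19%.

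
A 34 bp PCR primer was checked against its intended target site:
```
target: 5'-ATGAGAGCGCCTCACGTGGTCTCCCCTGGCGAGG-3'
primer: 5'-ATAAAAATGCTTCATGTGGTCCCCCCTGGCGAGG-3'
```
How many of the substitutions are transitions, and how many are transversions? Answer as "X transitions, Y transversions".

Transitions (purine↔purine or pyrimidine↔pyrimidine): 3 G→A, 5 G→A, 7 G→A, 8 C→T, 11 C→T, 15 C→T, 22 T→C.
Transversions (purine↔pyrimidine): none.

7 transitions, 0 transversions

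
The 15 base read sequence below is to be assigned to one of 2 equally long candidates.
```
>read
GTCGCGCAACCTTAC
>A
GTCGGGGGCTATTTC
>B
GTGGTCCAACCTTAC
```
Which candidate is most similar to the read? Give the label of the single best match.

B

A differs at 7 sites; B differs at 3 sites. The closest is B.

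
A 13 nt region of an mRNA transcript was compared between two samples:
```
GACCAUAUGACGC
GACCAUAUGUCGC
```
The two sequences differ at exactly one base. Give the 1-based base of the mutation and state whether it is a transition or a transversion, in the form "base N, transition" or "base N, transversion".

The sequences differ only at base 10: A→U (purine→pyrimidine), a transversion.

base 10, transversion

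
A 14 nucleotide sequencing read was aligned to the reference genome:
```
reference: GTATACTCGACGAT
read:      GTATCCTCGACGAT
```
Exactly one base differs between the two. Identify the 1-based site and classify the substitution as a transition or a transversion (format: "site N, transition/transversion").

site 5, transversion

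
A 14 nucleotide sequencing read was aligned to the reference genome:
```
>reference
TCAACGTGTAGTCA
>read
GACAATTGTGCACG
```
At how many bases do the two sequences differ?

9

Comparing position by position, 9 bases differ: 1 (T/G), 2 (C/A), 3 (A/C), 5 (C/A), 6 (G/T), 10 (A/G), 11 (G/C), 12 (T/A), 14 (A/G).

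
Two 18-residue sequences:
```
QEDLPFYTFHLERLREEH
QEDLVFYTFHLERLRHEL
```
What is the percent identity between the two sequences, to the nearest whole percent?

Mismatches at positions 5, 16, 18 (1-based): 3 of 18.
Identical positions: 15/18 = 83.33% → 83%.

83%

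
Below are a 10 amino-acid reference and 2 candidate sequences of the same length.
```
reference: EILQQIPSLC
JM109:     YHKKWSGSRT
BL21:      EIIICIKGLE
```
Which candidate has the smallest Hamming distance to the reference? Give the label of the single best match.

Hamming distances to reference — JM109: 9; BL21: 6.
Smallest is BL21 with 6 mismatches.

BL21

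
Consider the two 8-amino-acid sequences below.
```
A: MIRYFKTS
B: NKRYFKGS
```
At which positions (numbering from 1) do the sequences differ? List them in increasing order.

Scanning 1-based: 1: M/N; 2: I/K; 7: T/G.

1, 2, 7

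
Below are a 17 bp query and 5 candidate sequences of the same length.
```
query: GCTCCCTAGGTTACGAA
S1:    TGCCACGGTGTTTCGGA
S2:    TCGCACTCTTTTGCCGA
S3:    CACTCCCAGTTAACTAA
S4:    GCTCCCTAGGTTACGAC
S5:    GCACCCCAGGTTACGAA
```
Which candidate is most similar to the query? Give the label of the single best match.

S4

Hamming distances to query — S1: 9; S2: 9; S3: 8; S4: 1; S5: 2.
Smallest is S4 with 1 mismatch.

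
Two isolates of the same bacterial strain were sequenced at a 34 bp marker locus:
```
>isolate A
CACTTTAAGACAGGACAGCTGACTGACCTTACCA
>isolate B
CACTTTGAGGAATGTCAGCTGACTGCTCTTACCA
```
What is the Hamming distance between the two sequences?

7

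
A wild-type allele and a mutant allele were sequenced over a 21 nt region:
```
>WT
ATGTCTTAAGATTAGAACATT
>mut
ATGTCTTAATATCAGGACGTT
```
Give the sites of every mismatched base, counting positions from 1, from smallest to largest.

Scanning 1-based: 10: G/T; 13: T/C; 16: A/G; 19: A/G.

10, 13, 16, 19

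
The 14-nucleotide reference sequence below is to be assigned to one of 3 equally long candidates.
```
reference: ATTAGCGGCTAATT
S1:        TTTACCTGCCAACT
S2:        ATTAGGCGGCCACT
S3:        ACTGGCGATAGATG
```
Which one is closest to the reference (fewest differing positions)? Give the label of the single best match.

S1 differs at 5 positions; S2 differs at 6 positions; S3 differs at 7 positions. The closest is S1.

S1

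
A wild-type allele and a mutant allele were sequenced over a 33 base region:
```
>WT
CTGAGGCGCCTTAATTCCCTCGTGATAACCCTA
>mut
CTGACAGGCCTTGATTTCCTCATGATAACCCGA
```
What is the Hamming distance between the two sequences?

7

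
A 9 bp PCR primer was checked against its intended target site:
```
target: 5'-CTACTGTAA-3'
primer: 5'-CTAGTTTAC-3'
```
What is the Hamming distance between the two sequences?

Mismatches (1-based): base 4: C→G; base 6: G→T; base 9: A→C.

3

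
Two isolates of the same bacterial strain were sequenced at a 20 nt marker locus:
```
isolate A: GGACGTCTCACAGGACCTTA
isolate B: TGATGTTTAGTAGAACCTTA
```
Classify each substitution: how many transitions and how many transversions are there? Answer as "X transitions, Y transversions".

Transitions (purine↔purine or pyrimidine↔pyrimidine): 4 C→T, 7 C→T, 10 A→G, 11 C→T, 14 G→A.
Transversions (purine↔pyrimidine): 1 G→T, 9 C→A.

5 transitions, 2 transversions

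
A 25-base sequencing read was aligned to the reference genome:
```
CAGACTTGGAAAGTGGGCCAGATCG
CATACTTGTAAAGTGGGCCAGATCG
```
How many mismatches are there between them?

Mismatches (1-based): base 3: G→T; base 9: G→T.

2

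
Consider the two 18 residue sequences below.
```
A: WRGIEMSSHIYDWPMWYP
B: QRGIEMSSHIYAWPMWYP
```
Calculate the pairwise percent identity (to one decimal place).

Mismatches at positions 1, 12 (1-based): 2 of 18.
Identical positions: 16/18 = 88.89% → 88.9%.

88.9%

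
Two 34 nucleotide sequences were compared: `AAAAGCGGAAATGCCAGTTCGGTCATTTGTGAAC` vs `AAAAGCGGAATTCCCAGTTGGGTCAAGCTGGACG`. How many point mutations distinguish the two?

10

Comparing position by position, 10 sites differ: 11 (A/T), 13 (G/C), 20 (C/G), 26 (T/A), 27 (T/G), 28 (T/C), 29 (G/T), 30 (T/G), 33 (A/C), 34 (C/G).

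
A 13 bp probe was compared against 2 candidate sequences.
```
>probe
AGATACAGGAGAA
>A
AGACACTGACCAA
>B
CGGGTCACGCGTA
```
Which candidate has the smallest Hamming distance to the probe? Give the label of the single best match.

A

A differs at 5 sites; B differs at 7 sites. The closest is A.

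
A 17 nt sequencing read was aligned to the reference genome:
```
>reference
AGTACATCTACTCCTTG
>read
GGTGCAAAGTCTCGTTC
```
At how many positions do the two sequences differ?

Comparing position by position, 8 positions differ: 1 (A/G), 4 (A/G), 7 (T/A), 8 (C/A), 9 (T/G), 10 (A/T), 14 (C/G), 17 (G/C).

8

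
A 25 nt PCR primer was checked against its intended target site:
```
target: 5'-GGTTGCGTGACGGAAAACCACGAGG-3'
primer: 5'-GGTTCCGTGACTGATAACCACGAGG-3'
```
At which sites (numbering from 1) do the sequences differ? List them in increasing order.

5, 12, 15

Differences at site 5 (G→C), site 12 (G→T), site 15 (A→T).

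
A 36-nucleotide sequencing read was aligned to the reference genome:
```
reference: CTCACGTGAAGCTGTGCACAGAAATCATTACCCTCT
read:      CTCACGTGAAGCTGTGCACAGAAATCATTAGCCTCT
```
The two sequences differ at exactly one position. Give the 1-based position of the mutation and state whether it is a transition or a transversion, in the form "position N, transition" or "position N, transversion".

position 31, transversion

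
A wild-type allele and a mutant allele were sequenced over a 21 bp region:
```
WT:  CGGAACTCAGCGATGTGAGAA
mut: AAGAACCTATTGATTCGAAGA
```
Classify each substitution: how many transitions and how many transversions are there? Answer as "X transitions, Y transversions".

7 transitions, 3 transversions

Transitions (purine↔purine or pyrimidine↔pyrimidine): 2 G→A, 7 T→C, 8 C→T, 11 C→T, 16 T→C, 19 G→A, 20 A→G.
Transversions (purine↔pyrimidine): 1 C→A, 10 G→T, 15 G→T.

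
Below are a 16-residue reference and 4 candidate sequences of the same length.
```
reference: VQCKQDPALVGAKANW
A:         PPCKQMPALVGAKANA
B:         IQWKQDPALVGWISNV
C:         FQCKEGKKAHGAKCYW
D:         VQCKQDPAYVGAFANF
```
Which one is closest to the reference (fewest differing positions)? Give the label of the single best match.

D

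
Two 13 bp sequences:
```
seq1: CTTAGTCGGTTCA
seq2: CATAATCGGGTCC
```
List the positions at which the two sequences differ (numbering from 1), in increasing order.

2, 5, 10, 13

Differences at position 2 (T→A), position 5 (G→A), position 10 (T→G), position 13 (A→C).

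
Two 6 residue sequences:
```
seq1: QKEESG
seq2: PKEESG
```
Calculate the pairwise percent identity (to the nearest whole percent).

83%

Mismatch at position 1 (1-based): 1 of 6.
Identical positions: 5/6 = 83.33% → 83%.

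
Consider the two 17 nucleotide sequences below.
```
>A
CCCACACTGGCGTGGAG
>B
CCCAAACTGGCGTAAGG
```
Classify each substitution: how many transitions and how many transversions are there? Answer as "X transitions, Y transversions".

3 transitions, 1 transversion

Transitions (purine↔purine or pyrimidine↔pyrimidine): 14 G→A, 15 G→A, 16 A→G.
Transversions (purine↔pyrimidine): 5 C→A.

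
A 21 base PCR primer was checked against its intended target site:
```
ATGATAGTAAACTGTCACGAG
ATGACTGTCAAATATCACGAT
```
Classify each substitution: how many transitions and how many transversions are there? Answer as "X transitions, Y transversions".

Mismatches (1-based):
site 5: T→C (pyrimidine→pyrimidine, transition)
site 6: A→T (purine→pyrimidine, transversion)
site 9: A→C (purine→pyrimidine, transversion)
site 12: C→A (pyrimidine→purine, transversion)
site 14: G→A (purine→purine, transition)
site 21: G→T (purine→pyrimidine, transversion)

2 transitions, 4 transversions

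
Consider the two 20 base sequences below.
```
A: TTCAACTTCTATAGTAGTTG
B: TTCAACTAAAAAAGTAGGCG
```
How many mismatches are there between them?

6

The sequences differ at positions 8, 9, 10, 12, 18, 19 (1-based) — 6 in total.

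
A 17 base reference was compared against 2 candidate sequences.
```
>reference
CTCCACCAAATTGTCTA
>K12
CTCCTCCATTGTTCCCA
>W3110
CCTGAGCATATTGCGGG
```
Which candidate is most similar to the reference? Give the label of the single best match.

Hamming distances to reference — K12: 7; W3110: 9.
Smallest is K12 with 7 mismatches.

K12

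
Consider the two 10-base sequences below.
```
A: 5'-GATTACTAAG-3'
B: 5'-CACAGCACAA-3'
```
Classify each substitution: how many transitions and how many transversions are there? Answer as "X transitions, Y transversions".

Transitions (purine↔purine or pyrimidine↔pyrimidine): 3 T→C, 5 A→G, 10 G→A.
Transversions (purine↔pyrimidine): 1 G→C, 4 T→A, 7 T→A, 8 A→C.

3 transitions, 4 transversions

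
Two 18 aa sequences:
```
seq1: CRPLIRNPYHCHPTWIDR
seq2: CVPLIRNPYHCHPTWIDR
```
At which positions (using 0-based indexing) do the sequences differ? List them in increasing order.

1

Scanning 0-based: 1: R/V.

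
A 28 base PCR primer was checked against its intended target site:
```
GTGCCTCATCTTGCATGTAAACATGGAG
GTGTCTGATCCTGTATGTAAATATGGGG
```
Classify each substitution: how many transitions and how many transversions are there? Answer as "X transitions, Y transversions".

5 transitions, 1 transversion

Mismatches (1-based):
base 4: C→T (pyrimidine→pyrimidine, transition)
base 7: C→G (pyrimidine→purine, transversion)
base 11: T→C (pyrimidine→pyrimidine, transition)
base 14: C→T (pyrimidine→pyrimidine, transition)
base 22: C→T (pyrimidine→pyrimidine, transition)
base 27: A→G (purine→purine, transition)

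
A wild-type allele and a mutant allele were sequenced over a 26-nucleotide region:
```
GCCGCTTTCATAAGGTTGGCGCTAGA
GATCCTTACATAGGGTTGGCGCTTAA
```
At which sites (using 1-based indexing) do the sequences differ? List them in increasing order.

2, 3, 4, 8, 13, 24, 25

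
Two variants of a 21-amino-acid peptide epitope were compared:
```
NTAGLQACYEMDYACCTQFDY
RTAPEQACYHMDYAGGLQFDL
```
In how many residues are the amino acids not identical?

8

Comparing position by position, 8 residues differ: 1 (N/R), 4 (G/P), 5 (L/E), 10 (E/H), 15 (C/G), 16 (C/G), 17 (T/L), 21 (Y/L).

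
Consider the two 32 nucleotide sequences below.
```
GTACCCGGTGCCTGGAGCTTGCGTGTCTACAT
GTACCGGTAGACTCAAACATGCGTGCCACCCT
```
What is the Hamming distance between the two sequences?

The sequences differ at positions 6, 8, 9, 11, 14, 15, 17, 19, 26, 28, 29, 31 (1-based) — 12 in total.

12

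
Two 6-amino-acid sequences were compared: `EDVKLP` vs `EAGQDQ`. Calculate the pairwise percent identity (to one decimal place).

16.7%

5 positions differ (2, 3, 4, 5, 6), so 1 of 6 match: 1/6 = 16.67%.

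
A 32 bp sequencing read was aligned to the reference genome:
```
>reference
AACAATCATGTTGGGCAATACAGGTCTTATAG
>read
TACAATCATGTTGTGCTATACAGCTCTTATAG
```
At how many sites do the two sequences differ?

Comparing position by position, 4 sites differ: 1 (A/T), 14 (G/T), 17 (A/T), 24 (G/C).

4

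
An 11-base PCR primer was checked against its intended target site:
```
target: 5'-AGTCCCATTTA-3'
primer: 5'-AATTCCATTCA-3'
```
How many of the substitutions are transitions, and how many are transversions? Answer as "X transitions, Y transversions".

Mismatches (1-based):
site 2: G→A (purine→purine, transition)
site 4: C→T (pyrimidine→pyrimidine, transition)
site 10: T→C (pyrimidine→pyrimidine, transition)

3 transitions, 0 transversions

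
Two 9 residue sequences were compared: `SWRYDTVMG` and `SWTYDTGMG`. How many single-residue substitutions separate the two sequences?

Mismatches (1-based): position 3: R→T; position 7: V→G.

2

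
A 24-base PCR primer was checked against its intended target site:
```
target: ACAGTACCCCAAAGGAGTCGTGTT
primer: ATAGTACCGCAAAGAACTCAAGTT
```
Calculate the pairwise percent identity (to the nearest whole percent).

6 positions differ (2, 9, 15, 17, 20, 21), so 18 of 24 match: 18/24 = 75%.

75%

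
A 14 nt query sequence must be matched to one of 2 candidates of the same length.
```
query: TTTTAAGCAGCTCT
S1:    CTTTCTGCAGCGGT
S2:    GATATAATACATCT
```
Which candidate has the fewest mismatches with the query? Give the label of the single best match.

S1 differs at 5 bases; S2 differs at 8 bases. The closest is S1.

S1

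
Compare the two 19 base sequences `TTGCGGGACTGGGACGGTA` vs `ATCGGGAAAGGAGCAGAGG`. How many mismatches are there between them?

12

Comparing position by position, 12 bases differ: 1 (T/A), 3 (G/C), 4 (C/G), 7 (G/A), 9 (C/A), 10 (T/G), 12 (G/A), 14 (A/C), 15 (C/A), 17 (G/A), 18 (T/G), 19 (A/G).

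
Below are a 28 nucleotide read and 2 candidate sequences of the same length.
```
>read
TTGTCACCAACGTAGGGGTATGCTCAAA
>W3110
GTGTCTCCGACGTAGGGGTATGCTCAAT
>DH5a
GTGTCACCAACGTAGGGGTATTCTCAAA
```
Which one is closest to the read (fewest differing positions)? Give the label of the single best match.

W3110 differs at 4 positions; DH5a differs at 2 positions. The closest is DH5a.

DH5a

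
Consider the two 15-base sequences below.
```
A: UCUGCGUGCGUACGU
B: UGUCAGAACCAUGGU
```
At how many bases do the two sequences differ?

Comparing position by position, 9 bases differ: 2 (C/G), 4 (G/C), 5 (C/A), 7 (U/A), 8 (G/A), 10 (G/C), 11 (U/A), 12 (A/U), 13 (C/G).

9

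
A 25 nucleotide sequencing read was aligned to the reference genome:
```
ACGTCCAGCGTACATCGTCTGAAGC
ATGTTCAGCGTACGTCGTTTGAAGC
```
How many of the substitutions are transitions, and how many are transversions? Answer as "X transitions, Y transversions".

4 transitions, 0 transversions

Transitions (purine↔purine or pyrimidine↔pyrimidine): 2 C→T, 5 C→T, 14 A→G, 19 C→T.
Transversions (purine↔pyrimidine): none.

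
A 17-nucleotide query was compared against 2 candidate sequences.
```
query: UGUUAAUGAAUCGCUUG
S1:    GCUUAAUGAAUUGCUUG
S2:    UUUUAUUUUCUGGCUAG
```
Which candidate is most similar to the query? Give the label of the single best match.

Hamming distances to query — S1: 3; S2: 7.
Smallest is S1 with 3 mismatches.

S1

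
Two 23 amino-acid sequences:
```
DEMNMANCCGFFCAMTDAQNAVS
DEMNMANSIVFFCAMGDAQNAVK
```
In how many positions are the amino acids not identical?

5

Mismatches (1-based): position 8: C→S; position 9: C→I; position 10: G→V; position 16: T→G; position 23: S→K.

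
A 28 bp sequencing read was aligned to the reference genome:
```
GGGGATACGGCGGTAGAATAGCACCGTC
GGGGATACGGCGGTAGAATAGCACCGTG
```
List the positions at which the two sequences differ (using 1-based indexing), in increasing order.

28

Differences at position 28 (C→G).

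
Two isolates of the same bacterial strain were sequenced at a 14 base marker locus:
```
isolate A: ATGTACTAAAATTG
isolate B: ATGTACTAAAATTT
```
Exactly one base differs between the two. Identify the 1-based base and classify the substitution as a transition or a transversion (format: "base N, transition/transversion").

Base 14 changes G→T. G is a purine and T is a pyrimidine, so this is a transversion.

base 14, transversion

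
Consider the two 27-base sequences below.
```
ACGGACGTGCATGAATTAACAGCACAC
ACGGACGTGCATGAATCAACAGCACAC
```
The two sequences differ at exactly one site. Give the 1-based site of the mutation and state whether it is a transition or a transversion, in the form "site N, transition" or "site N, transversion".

site 17, transition

The sequences differ only at site 17: T→C (pyrimidine→pyrimidine), a transition.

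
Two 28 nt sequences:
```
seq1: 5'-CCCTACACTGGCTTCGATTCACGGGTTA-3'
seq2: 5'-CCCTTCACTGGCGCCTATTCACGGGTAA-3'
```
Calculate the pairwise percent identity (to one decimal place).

82.1%

5 positions differ (5, 13, 14, 16, 27), so 23 of 28 match: 23/28 = 82.14%.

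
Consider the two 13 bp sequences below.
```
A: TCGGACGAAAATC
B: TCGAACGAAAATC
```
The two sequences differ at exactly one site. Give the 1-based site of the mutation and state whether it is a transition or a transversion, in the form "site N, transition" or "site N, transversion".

site 4, transition

Site 4 changes G→A. G is a purine and A is a purine, so this is a transition.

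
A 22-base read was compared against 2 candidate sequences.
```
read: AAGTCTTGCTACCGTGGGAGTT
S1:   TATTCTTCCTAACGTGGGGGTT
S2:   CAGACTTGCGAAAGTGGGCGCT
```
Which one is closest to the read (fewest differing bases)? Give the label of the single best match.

S1

S1 differs at 5 bases; S2 differs at 7 bases. The closest is S1.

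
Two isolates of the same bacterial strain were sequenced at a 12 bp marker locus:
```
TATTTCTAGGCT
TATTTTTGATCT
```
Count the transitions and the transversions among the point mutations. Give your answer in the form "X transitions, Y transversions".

3 transitions, 1 transversion

Transitions (purine↔purine or pyrimidine↔pyrimidine): 6 C→T, 8 A→G, 9 G→A.
Transversions (purine↔pyrimidine): 10 G→T.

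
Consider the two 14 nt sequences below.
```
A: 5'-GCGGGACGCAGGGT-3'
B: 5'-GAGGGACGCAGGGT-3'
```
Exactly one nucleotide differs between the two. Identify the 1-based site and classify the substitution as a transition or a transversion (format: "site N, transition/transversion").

site 2, transversion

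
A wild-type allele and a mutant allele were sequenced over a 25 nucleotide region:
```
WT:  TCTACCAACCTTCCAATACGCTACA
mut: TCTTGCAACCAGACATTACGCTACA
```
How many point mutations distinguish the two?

6

Mismatches (1-based): site 4: A→T; site 5: C→G; site 11: T→A; site 12: T→G; site 13: C→A; site 16: A→T.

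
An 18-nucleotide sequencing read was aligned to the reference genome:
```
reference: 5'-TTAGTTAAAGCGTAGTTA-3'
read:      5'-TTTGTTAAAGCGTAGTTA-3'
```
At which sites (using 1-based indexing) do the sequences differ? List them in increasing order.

Scanning 1-based: 3: A/T.

3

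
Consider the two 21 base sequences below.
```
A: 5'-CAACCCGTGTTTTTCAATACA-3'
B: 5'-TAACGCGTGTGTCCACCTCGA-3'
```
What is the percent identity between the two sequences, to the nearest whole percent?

52%

Mismatches at positions 1, 5, 11, 13, 14, 15, 16, 17, 19, 20 (1-based): 10 of 21.
Identical positions: 11/21 = 52.38% → 52%.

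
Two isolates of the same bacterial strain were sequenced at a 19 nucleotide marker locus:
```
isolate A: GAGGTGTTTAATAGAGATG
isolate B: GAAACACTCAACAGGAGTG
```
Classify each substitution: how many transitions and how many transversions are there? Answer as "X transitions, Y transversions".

Mismatches (1-based):
site 3: G→A (purine→purine, transition)
site 4: G→A (purine→purine, transition)
site 5: T→C (pyrimidine→pyrimidine, transition)
site 6: G→A (purine→purine, transition)
site 7: T→C (pyrimidine→pyrimidine, transition)
site 9: T→C (pyrimidine→pyrimidine, transition)
site 12: T→C (pyrimidine→pyrimidine, transition)
site 15: A→G (purine→purine, transition)
site 16: G→A (purine→purine, transition)
site 17: A→G (purine→purine, transition)

10 transitions, 0 transversions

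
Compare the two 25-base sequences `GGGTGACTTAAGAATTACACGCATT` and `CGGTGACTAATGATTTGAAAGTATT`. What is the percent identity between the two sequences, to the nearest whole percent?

68%

Mismatches at positions 1, 9, 11, 14, 17, 18, 20, 22 (1-based): 8 of 25.
Identical positions: 17/25 = 68% → 68%.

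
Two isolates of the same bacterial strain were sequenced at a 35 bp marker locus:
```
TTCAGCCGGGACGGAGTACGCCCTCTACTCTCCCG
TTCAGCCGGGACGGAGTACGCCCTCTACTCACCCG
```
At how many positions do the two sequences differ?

1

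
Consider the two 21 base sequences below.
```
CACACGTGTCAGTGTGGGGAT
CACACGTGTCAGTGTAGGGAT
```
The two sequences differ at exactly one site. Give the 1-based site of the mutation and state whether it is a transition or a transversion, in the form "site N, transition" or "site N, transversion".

site 16, transition

Site 16 changes G→A. G is a purine and A is a purine, so this is a transition.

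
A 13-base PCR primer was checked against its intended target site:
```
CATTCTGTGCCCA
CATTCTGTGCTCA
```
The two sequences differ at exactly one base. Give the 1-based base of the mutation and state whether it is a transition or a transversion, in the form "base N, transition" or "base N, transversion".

base 11, transition

Base 11 changes C→T. C is a pyrimidine and T is a pyrimidine, so this is a transition.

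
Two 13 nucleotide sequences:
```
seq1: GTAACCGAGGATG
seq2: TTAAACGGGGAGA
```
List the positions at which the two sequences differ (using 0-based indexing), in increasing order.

0, 4, 7, 11, 12

Scanning 0-based: 0: G/T; 4: C/A; 7: A/G; 11: T/G; 12: G/A.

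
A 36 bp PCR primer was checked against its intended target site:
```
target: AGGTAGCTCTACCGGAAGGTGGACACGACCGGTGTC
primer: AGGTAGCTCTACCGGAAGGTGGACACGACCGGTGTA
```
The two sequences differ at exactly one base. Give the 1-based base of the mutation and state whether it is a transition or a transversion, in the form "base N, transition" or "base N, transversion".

base 36, transversion

The sequences differ only at base 36: C→A (pyrimidine→purine), a transversion.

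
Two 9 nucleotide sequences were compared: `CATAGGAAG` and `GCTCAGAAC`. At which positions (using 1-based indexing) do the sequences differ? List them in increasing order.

Differences at position 1 (C→G), position 2 (A→C), position 4 (A→C), position 5 (G→A), position 9 (G→C).

1, 2, 4, 5, 9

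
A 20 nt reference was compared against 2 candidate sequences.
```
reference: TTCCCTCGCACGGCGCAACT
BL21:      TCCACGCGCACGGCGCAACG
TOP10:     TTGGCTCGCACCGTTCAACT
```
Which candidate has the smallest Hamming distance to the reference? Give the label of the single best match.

BL21 differs at 4 sites; TOP10 differs at 5 sites. The closest is BL21.

BL21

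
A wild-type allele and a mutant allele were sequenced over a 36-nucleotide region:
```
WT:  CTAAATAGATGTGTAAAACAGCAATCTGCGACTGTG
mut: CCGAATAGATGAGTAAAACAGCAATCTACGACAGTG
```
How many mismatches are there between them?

The sequences differ at positions 2, 3, 12, 28, 33 (1-based) — 5 in total.

5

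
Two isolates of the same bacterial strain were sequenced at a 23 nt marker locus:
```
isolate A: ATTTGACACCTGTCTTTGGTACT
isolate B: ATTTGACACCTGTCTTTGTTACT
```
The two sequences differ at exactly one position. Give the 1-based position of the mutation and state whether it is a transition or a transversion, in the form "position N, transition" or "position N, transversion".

position 19, transversion

The sequences differ only at position 19: G→T (purine→pyrimidine), a transversion.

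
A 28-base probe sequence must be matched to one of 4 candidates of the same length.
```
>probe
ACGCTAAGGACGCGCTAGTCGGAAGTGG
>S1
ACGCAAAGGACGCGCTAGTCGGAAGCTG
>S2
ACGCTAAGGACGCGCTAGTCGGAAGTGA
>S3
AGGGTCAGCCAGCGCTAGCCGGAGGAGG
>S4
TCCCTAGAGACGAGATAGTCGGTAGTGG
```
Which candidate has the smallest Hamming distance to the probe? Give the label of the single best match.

S2

Hamming distances to probe — S1: 3; S2: 1; S3: 9; S4: 7.
Smallest is S2 with 1 mismatch.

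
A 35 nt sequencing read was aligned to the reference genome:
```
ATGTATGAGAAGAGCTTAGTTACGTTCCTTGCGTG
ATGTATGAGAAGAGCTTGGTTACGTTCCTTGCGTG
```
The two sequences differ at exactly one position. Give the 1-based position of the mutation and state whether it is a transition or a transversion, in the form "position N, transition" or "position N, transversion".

position 18, transition

Position 18 changes A→G. A is a purine and G is a purine, so this is a transition.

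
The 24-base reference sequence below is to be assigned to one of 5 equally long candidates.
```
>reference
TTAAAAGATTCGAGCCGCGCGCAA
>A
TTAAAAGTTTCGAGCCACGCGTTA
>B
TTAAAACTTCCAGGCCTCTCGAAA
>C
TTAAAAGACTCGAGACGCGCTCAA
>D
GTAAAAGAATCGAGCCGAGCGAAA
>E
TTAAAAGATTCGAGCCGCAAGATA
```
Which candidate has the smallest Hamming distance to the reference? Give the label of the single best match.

A differs at 4 positions; B differs at 8 positions; C differs at 3 positions; D differs at 4 positions; E differs at 4 positions. The closest is C.

C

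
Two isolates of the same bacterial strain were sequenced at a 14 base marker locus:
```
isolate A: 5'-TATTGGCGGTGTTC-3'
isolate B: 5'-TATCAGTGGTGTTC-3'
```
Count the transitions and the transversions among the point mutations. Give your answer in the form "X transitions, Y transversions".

Mismatches (1-based):
site 4: T→C (pyrimidine→pyrimidine, transition)
site 5: G→A (purine→purine, transition)
site 7: C→T (pyrimidine→pyrimidine, transition)

3 transitions, 0 transversions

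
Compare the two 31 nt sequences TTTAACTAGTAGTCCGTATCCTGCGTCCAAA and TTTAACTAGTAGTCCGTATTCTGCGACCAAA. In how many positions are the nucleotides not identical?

Mismatches (1-based): position 20: C→T; position 26: T→A.

2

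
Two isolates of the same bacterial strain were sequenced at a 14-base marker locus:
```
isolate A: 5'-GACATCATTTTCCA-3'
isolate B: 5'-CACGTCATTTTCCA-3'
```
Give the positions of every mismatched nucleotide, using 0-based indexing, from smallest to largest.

0, 3

Scanning 0-based: 0: G/C; 3: A/G.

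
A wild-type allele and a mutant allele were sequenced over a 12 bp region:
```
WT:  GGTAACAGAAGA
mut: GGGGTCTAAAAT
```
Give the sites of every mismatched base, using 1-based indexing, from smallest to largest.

3, 4, 5, 7, 8, 11, 12

Scanning 1-based: 3: T/G; 4: A/G; 5: A/T; 7: A/T; 8: G/A; 11: G/A; 12: A/T.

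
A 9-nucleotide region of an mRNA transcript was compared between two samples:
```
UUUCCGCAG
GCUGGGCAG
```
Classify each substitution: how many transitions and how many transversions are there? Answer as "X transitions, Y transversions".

Transitions (purine↔purine or pyrimidine↔pyrimidine): 2 U→C.
Transversions (purine↔pyrimidine): 1 U→G, 4 C→G, 5 C→G.

1 transition, 3 transversions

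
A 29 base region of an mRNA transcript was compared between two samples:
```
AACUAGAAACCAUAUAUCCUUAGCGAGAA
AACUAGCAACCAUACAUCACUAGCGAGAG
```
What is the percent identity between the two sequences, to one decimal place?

82.8%

Mismatches at positions 7, 15, 19, 20, 29 (1-based): 5 of 29.
Identical positions: 24/29 = 82.76% → 82.8%.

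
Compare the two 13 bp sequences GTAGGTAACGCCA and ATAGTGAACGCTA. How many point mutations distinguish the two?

4

Mismatches (1-based): base 1: G→A; base 5: G→T; base 6: T→G; base 12: C→T.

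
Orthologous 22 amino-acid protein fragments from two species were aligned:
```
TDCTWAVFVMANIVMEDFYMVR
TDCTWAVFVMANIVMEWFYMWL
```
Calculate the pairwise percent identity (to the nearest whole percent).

Mismatches at positions 17, 21, 22 (1-based): 3 of 22.
Identical positions: 19/22 = 86.36% → 86%.

86%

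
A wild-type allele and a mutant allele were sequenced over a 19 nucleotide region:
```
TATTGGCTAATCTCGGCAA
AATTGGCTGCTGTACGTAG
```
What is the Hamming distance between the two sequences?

8

Comparing position by position, 8 positions differ: 1 (T/A), 9 (A/G), 10 (A/C), 12 (C/G), 14 (C/A), 15 (G/C), 17 (C/T), 19 (A/G).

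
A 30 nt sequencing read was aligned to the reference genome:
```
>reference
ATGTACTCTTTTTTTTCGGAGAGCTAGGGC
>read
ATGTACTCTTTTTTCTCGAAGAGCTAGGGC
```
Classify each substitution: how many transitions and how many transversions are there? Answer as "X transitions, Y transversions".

2 transitions, 0 transversions

Mismatches (1-based):
base 15: T→C (pyrimidine→pyrimidine, transition)
base 19: G→A (purine→purine, transition)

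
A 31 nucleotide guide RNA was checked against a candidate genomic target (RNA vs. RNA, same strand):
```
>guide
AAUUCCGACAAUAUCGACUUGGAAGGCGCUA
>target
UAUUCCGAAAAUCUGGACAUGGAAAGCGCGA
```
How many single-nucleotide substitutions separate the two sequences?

Mismatches (1-based): base 1: A→U; base 9: C→A; base 13: A→C; base 15: C→G; base 19: U→A; base 25: G→A; base 30: U→G.

7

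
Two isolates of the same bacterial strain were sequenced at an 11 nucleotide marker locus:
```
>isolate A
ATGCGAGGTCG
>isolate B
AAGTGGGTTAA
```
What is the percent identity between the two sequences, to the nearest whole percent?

Mismatches at positions 2, 4, 6, 8, 10, 11 (1-based): 6 of 11.
Identical positions: 5/11 = 45.45% → 45%.

45%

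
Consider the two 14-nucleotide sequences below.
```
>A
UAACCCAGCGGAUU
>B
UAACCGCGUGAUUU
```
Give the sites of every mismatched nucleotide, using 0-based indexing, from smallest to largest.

Scanning 0-based: 5: C/G; 6: A/C; 8: C/U; 10: G/A; 11: A/U.

5, 6, 8, 10, 11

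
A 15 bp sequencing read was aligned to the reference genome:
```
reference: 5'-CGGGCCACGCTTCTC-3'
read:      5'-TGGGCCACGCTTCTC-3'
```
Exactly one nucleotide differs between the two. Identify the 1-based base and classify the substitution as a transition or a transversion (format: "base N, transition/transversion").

The sequences differ only at base 1: C→T (pyrimidine→pyrimidine), a transition.

base 1, transition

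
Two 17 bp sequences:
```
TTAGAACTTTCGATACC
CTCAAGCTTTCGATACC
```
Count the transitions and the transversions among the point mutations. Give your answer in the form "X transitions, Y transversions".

3 transitions, 1 transversion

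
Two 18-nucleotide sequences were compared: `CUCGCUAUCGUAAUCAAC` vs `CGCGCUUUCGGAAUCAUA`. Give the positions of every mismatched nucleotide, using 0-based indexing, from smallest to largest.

Scanning 0-based: 1: U/G; 6: A/U; 10: U/G; 16: A/U; 17: C/A.

1, 6, 10, 16, 17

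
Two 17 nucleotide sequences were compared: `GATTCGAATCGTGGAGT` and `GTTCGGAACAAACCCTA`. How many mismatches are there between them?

12

The sequences differ at positions 2, 4, 5, 9, 10, 11, 12, 13, 14, 15, 16, 17 (1-based) — 12 in total.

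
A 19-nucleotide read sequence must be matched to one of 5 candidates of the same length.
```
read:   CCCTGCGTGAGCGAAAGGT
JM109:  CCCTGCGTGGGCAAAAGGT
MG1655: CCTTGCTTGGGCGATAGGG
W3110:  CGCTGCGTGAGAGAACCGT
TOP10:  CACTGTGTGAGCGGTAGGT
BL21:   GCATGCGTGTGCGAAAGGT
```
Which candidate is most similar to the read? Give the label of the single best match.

JM109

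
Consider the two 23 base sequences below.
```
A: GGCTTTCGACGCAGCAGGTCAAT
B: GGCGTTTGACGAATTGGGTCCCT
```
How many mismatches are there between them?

8

Comparing position by position, 8 bases differ: 4 (T/G), 7 (C/T), 12 (C/A), 14 (G/T), 15 (C/T), 16 (A/G), 21 (A/C), 22 (A/C).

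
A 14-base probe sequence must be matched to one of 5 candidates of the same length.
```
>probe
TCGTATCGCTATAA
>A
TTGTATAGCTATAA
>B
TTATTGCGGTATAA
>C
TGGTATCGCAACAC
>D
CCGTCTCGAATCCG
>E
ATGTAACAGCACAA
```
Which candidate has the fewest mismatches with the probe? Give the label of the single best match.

A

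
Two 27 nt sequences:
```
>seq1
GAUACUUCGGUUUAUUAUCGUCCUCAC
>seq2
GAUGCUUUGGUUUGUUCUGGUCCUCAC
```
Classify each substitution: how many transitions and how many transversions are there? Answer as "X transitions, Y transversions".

3 transitions, 2 transversions

Transitions (purine↔purine or pyrimidine↔pyrimidine): 4 A→G, 8 C→U, 14 A→G.
Transversions (purine↔pyrimidine): 17 A→C, 19 C→G.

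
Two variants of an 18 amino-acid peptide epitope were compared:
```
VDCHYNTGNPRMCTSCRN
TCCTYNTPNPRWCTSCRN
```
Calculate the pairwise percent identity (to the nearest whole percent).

72%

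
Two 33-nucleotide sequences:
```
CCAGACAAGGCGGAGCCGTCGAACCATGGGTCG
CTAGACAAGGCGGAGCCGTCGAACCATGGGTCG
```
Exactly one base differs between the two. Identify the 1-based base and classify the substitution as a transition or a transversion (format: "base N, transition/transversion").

base 2, transition

Base 2 changes C→T. C is a pyrimidine and T is a pyrimidine, so this is a transition.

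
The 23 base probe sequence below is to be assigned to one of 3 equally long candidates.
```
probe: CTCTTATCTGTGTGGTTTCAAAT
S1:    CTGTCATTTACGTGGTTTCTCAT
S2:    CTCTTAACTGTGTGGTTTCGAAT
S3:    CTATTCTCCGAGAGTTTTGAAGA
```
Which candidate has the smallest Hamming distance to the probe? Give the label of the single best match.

Hamming distances to probe — S1: 7; S2: 2; S3: 9.
Smallest is S2 with 2 mismatches.

S2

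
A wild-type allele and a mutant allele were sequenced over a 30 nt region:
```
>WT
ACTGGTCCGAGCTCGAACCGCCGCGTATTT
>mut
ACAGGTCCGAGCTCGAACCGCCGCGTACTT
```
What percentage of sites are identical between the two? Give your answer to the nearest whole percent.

93%

2 positions differ (3, 28), so 28 of 30 match: 28/30 = 93.33%.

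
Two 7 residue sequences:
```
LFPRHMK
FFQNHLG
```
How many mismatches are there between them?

5

The sequences differ at positions 1, 3, 4, 6, 7 (1-based) — 5 in total.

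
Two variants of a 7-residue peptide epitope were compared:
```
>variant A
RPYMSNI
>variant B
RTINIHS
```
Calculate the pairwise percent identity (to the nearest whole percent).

Mismatches at positions 2, 3, 4, 5, 6, 7 (1-based): 6 of 7.
Identical positions: 1/7 = 14.29% → 14%.

14%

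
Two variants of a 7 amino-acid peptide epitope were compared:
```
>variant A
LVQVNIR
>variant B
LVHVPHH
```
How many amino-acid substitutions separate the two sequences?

The sequences differ at positions 3, 5, 6, 7 (1-based) — 4 in total.

4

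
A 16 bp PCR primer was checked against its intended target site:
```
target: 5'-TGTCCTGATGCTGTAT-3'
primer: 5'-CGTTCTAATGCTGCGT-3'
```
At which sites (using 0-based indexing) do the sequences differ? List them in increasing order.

0, 3, 6, 13, 14

Differences at site 0 (T→C), site 3 (C→T), site 6 (G→A), site 13 (T→C), site 14 (A→G).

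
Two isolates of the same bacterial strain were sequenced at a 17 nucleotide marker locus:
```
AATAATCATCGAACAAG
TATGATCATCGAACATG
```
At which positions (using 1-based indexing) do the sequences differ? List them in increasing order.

Differences at position 1 (A→T), position 4 (A→G), position 16 (A→T).

1, 4, 16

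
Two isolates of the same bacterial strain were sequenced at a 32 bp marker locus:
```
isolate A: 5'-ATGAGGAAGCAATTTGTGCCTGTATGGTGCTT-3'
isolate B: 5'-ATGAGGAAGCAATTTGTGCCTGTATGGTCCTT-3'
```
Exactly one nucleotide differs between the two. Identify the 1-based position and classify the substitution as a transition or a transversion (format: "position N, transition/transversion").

Position 29 changes G→C. G is a purine and C is a pyrimidine, so this is a transversion.

position 29, transversion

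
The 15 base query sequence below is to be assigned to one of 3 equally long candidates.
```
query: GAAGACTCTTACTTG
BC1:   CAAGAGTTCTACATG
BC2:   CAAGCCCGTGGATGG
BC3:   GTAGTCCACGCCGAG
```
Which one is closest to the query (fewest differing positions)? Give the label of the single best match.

BC1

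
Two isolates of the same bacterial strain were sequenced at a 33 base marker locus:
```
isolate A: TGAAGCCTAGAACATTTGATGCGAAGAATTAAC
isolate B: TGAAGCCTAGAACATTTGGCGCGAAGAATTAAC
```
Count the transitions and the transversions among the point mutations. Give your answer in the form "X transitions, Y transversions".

2 transitions, 0 transversions

Transitions (purine↔purine or pyrimidine↔pyrimidine): 19 A→G, 20 T→C.
Transversions (purine↔pyrimidine): none.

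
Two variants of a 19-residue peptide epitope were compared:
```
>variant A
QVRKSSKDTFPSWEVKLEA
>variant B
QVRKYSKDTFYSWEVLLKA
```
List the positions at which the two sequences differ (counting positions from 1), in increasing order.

5, 11, 16, 18

Scanning 1-based: 5: S/Y; 11: P/Y; 16: K/L; 18: E/K.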